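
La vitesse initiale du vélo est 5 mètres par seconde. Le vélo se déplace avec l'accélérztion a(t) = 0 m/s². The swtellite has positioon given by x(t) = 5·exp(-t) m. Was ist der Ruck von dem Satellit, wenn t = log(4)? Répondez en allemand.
Um dies zu lösen, müssen wir 3 Ableitungen unserer Gleichung für die Position x(t) = 5·exp(-t) nehmen. Die Ableitung von der Position ergibt die Geschwindigkeit: v(t) = -5·exp(-t). Mit d/dt von v(t) finden wir a(t) = 5·exp(-t). Mit d/dt von a(t) finden wir j(t) = -5·exp(-t). Aus der Gleichung für den Ruck j(t) = -5·exp(-t), setzen wir t = log(4) ein und erhalten j = -5/4.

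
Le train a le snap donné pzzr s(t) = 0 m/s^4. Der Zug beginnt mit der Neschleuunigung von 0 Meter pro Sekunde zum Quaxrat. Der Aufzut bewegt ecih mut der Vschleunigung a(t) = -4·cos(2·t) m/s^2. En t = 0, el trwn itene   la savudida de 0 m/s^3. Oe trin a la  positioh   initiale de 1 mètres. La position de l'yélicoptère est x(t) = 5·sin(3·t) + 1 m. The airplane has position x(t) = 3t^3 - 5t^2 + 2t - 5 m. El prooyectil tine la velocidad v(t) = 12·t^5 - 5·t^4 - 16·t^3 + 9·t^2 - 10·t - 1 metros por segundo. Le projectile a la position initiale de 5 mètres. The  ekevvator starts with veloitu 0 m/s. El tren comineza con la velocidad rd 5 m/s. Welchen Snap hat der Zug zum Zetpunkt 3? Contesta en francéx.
En utilisant s(t) = 0 et en substituant t = 3, nous trouvons s = 0.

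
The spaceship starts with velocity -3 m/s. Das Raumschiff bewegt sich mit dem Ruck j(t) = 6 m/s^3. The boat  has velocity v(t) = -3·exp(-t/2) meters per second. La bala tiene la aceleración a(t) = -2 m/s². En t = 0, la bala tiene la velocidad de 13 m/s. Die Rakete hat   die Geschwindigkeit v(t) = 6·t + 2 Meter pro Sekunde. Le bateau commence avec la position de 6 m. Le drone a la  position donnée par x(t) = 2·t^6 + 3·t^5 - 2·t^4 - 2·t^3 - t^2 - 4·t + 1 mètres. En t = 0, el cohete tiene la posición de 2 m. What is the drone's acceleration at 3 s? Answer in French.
Nous devons dériver notre équation de la position x(t) = 2·t^6 + 3·t^5 - 2·t^4 - 2·t^3 - t^2 - 4·t + 1 2 fois. En prenant d/dt de x(t), nous trouvons v(t) = 12·t^5 + 15·t^4 - 8·t^3 - 6·t^2 - 2·t - 4. En prenant d/dt de v(t), nous trouvons a(t) = 60·t^4 + 60·t^3 - 24·t^2 - 12·t - 2. De l'équation de l'accélération a(t) = 60·t^4 + 60·t^3 - 24·t^2 - 12·t - 2, nous substituons t = 3 pour obtenir a = 6226.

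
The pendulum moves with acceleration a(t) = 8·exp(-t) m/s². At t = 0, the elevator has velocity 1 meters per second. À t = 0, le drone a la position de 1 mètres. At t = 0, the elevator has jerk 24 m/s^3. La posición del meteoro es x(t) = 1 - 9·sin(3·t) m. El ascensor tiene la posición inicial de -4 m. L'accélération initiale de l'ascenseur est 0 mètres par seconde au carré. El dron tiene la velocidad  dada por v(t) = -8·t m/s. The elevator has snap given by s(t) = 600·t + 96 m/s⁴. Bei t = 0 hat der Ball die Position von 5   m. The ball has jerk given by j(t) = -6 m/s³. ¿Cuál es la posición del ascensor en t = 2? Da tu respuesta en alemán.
Wir müssen die Stammfunktion unserer Gleichung für den Snap s(t) = 600·t + 96 4-mal finden. Die Stammfunktion von dem Snap ist der Ruck. Mit j(0) = 24 erhalten wir j(t) = 300·t^2 + 96·t + 24. Mit ∫j(t)dt und Anwendung von a(0) = 0, finden wir a(t) = 4·t·(25·t^2 + 12·t + 6). Das Integral von der Beschleunigung ist die Geschwindigkeit. Mit v(0) = 1 erhalten wir v(t) = 25·t^4 + 16·t^3 + 12·t^2 + 1. Das Integral von der Geschwindigkeit ist die Position. Mit x(0) = -4 erhalten wir x(t) = 5·t^5 + 4·t^4 + 4·t^3 + t - 4. Aus der Gleichung für die Position x(t) = 5·t^5 + 4·t^4 + 4·t^3 + t - 4, setzen wir t = 2 ein und erhalten x = 254.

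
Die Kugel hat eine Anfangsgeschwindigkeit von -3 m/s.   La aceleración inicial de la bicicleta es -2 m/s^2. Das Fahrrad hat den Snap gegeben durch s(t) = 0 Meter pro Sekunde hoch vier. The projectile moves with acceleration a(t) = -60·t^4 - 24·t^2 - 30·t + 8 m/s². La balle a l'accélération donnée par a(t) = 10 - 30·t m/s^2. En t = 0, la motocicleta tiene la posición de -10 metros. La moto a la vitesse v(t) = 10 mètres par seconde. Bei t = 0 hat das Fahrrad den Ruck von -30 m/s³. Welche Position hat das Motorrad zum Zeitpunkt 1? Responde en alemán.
Um dies zu lösen, müssen wir 1 Stammfunktion unserer Gleichung für die Geschwindigkeit v(t) = 10 finden. Das Integral von der Geschwindigkeit, mit x(0) = -10, ergibt die Position: x(t) = 10·t - 10. Mit x(t) = 10·t - 10 und Einsetzen von t = 1, finden wir x = 0.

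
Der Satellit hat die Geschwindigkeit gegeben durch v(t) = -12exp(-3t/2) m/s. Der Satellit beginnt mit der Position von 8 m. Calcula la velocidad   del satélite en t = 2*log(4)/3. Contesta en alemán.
Wir haben die Geschwindigkeit v(t) = -12·exp(-3·t/2). Durch Einsetzen von t = 2*log(4)/3: v(2*log(4)/3) = -3.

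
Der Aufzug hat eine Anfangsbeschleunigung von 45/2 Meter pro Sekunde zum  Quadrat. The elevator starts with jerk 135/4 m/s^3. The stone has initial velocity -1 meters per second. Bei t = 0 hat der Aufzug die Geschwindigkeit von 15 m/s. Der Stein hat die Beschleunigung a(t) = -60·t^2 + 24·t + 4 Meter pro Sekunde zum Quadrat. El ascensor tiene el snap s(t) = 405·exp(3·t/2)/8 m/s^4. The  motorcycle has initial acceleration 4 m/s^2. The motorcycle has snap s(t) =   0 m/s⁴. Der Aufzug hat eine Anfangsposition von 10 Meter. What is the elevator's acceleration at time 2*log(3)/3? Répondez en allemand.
Wir müssen unsere Gleichung für den Snap s(t) = 405·exp(3·t/2)/8 2-mal integrieren. Das Integral von dem Snap ist der Ruck. Mit j(0) = 135/4 erhalten wir j(t) = 135·exp(3·t/2)/4. Mit ∫j(t)dt und Anwendung von a(0) = 45/2, finden wir a(t) = 45·exp(3·t/2)/2. Wir haben die Beschleunigung a(t) = 45·exp(3·t/2)/2. Durch Einsetzen von t = 2*log(3)/3: a(2*log(3)/3) = 135/2.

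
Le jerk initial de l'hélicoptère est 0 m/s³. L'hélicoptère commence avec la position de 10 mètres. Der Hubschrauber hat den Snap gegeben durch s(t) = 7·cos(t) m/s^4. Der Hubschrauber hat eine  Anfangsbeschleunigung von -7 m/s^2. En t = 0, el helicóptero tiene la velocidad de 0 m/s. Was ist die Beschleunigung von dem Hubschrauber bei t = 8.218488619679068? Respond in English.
To solve this, we need to take 2 integrals of our snap equation s(t) = 7·cos(t). Finding the antiderivative of s(t) and using j(0) = 0: j(t) = 7·sin(t). Integrating jerk and using the initial condition a(0) = -7, we get a(t) = -7·cos(t). Using a(t) = -7·cos(t) and substituting t = 8.218488619679068, we find a = 2.49542100322919.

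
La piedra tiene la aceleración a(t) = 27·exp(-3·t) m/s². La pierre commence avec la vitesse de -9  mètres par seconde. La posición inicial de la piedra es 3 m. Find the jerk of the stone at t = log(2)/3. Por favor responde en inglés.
We must differentiate our acceleration equation a(t) = 27·exp(-3·t) 1 time. Differentiating acceleration, we get jerk: j(t) = -81·exp(-3·t). We have jerk j(t) = -81·exp(-3·t). Substituting t = log(2)/3: j(log(2)/3) = -81/2.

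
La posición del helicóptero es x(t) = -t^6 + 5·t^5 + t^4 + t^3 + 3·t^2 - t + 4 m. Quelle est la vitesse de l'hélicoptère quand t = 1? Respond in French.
Nous devons dériver notre équation de la position x(t) = -t^6 + 5·t^5 + t^4 + t^3 + 3·t^2 - t + 4 1 fois. La dérivée de la position donne la vitesse: v(t) = -6·t^5 + 25·t^4 + 4·t^3 + 3·t^2 + 6·t - 1. Nous avons la vitesse v(t) = -6·t^5 + 25·t^4 + 4·t^3 + 3·t^2 + 6·t - 1. En substituant t = 1: v(1) = 31.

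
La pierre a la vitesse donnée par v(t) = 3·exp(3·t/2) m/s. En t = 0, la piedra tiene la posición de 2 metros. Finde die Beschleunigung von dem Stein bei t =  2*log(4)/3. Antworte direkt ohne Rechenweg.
Bei t = 2*log(4)/3, a = 18.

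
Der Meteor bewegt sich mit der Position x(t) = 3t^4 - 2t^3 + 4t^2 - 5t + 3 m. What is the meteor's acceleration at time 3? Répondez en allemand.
Wir müssen unsere Gleichung für die Position x(t) = 3·t^4 - 2·t^3 + 4·t^2 - 5·t + 3 2-mal ableiten. Die Ableitung von der Position ergibt die Geschwindigkeit: v(t) = 12·t^3 - 6·t^2 + 8·t - 5. Die Ableitung von der Geschwindigkeit ergibt die Beschleunigung: a(t) = 36·t^2 - 12·t + 8. Aus der Gleichung für die Beschleunigung a(t) = 36·t^2 - 12·t + 8, setzen wir t = 3 ein und erhalten a = 296.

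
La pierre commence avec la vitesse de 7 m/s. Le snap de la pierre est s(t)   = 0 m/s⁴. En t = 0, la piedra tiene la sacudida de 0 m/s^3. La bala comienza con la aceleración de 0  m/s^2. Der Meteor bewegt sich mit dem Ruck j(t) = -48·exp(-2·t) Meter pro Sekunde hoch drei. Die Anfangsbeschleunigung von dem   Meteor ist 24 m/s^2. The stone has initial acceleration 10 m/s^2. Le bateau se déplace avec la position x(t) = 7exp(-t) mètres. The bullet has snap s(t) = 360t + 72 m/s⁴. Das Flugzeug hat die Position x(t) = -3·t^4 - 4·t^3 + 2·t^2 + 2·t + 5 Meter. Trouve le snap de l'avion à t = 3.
En partant de la position x(t) = -3·t^4 - 4·t^3 + 2·t^2 + 2·t + 5, nous prenons 4 dérivées. En prenant d/dt de x(t), nous trouvons v(t) = -12·t^3 - 12·t^2 + 4·t + 2. En prenant d/dt de v(t), nous trouvons a(t) = -36·t^2 - 24·t + 4. La dérivée de l'accélération donne le jerk: j(t) = -72·t - 24. En dérivant le jerk, nous obtenons le snap: s(t) = -72. De l'équation du snap s(t) = -72, nous substituons t = 3 pour obtenir s = -72.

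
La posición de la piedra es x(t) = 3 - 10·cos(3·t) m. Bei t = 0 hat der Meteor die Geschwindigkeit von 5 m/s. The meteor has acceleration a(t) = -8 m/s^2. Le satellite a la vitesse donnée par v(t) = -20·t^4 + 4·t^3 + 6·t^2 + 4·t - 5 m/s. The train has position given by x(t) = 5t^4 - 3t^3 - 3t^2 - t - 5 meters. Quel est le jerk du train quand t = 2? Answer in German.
Um dies zu lösen, müssen wir 3 Ableitungen unserer Gleichung für die Position x(t) = 5·t^4 - 3·t^3 - 3·t^2 - t - 5 nehmen. Die Ableitung von der Position ergibt die Geschwindigkeit: v(t) = 20·t^3 - 9·t^2 - 6·t - 1. Mit d/dt von v(t) finden wir a(t) = 60·t^2 - 18·t - 6. Durch Ableiten von der Beschleunigung erhalten wir den Ruck: j(t) = 120·t - 18. Wir haben den Ruck j(t) = 120·t - 18. Durch Einsetzen von t = 2: j(2) = 222.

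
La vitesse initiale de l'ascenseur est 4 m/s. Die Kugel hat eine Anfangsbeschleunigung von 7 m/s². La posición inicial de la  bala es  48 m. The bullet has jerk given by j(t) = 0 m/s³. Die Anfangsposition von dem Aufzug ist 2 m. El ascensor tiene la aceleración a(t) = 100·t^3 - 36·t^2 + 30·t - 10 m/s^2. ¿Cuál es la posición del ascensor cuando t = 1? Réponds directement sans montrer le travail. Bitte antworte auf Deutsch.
Die Antwort ist 8.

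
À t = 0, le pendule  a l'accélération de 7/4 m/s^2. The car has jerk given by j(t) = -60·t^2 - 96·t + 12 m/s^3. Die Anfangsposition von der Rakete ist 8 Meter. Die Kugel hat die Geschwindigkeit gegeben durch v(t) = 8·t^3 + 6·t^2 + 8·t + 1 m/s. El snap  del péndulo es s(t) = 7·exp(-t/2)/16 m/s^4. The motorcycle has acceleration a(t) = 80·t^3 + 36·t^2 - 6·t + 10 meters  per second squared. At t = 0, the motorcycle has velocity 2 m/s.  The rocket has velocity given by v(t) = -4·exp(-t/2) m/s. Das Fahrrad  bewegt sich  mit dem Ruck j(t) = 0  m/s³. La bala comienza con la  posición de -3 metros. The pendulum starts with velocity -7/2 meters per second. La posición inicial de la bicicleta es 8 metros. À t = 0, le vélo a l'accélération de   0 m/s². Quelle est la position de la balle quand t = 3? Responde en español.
Necesitamos integrar nuestra ecuación de la velocidad v(t) = 8·t^3 + 6·t^2 + 8·t + 1 1 vez. La integral de la velocidad, con x(0) = -3, da la posición: x(t) = 2·t^4 + 2·t^3 + 4·t^2 + t - 3. Usando x(t) = 2·t^4 + 2·t^3 + 4·t^2 + t - 3 y sustituyendo t = 3, encontramos x = 252.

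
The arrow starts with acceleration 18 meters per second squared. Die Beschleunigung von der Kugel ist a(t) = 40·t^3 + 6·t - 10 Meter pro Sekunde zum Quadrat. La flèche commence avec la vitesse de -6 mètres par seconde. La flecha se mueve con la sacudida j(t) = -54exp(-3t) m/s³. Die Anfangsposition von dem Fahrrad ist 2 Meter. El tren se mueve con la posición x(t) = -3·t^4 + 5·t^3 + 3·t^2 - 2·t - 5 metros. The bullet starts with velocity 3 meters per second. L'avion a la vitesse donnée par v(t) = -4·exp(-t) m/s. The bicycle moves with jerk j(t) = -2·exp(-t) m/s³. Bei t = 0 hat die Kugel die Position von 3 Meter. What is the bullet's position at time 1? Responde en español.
Para resolver esto, necesitamos tomar 2 integrales de nuestra ecuación de la aceleración a(t) = 40·t^3 + 6·t - 10. La integral de la aceleración, con v(0) = 3, da la velocidad: v(t) = 10·t^4 + 3·t^2 - 10·t + 3. La integral de la velocidad es la posición. Usando x(0) = 3, obtenemos x(t) = 2·t^5 + t^3 - 5·t^2 + 3·t + 3. De la ecuación de la posición x(t) = 2·t^5 + t^3 - 5·t^2 + 3·t + 3, sustituimos t = 1 para obtener x = 4.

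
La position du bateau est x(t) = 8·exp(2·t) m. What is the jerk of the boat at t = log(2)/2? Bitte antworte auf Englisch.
To solve this, we need to take 3 derivatives of our position equation x(t) = 8·exp(2·t). Taking d/dt of x(t), we find v(t) = 16·exp(2·t). The derivative of velocity gives acceleration: a(t) = 32·exp(2·t). Taking d/dt of a(t), we find j(t) = 64·exp(2·t). We have jerk j(t) = 64·exp(2·t). Substituting t = log(2)/2: j(log(2)/2) = 128.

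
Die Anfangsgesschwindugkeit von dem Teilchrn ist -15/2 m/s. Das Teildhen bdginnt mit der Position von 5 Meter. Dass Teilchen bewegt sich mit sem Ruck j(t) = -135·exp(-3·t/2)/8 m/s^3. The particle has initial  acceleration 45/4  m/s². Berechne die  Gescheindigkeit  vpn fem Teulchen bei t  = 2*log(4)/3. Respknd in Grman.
Wir müssen unsere Gleichung für den Ruck j(t) = -135·exp(-3·t/2)/8 2-mal integrieren. Die Stammfunktion von dem Ruck, mit a(0) = 45/4, ergibt die Beschleunigung: a(t) = 45·exp(-3·t/2)/4. Die Stammfunktion von der Beschleunigung ist die Geschwindigkeit. Mit v(0) = -15/2 erhalten wir v(t) = -15·exp(-3·t/2)/2. Mit v(t) = -15·exp(-3·t/2)/2 und Einsetzen von t = 2*log(4)/3, finden wir v = -15/8.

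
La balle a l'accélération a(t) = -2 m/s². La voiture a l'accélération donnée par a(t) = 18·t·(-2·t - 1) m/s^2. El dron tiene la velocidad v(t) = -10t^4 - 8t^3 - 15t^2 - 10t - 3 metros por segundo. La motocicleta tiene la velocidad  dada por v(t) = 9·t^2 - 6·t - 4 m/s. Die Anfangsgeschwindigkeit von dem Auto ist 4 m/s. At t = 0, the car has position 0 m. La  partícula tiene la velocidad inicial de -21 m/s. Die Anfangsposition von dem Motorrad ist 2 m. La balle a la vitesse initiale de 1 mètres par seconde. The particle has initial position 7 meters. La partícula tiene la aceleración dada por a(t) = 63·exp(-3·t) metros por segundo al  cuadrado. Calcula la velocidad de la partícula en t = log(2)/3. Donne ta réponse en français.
Pour résoudre ceci, nous devons prendre 1 primitive de notre équation de l'accélération a(t) = 63·exp(-3·t). En intégrant l'accélération et en utilisant la condition initiale v(0) = -21, nous obtenons v(t) = -21·exp(-3·t). De l'équation de la vitesse v(t) = -21·exp(-3·t), nous substituons t = log(2)/3 pour obtenir v = -21/2.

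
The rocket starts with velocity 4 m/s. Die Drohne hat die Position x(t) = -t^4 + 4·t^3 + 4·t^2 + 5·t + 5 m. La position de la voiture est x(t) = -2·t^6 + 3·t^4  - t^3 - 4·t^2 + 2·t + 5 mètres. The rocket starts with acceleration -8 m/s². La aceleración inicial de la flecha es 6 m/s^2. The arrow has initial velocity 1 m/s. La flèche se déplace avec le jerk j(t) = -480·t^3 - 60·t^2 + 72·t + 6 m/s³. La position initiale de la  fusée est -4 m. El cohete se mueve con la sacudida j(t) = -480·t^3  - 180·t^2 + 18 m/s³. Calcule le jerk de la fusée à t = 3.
Nous avons le jerk j(t) = -480·t^3 - 180·t^2 + 18. En substituant t = 3: j(3) = -14562.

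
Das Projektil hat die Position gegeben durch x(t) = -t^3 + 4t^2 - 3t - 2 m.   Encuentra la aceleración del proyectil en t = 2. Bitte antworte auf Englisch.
Starting from position x(t) = -t^3 + 4·t^2 - 3·t - 2, we take 2 derivatives. Taking d/dt of x(t), we find v(t) = -3·t^2 + 8·t - 3. The derivative of velocity gives acceleration: a(t) = 8 - 6·t. We have acceleration a(t) = 8 - 6·t. Substituting t = 2: a(2) = -4.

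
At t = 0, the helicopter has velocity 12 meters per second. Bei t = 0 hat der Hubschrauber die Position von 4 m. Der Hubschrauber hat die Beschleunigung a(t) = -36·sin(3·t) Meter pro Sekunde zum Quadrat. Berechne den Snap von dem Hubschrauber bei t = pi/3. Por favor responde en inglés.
To solve this, we need to take 2 derivatives of our acceleration equation a(t) = -36·sin(3·t). Taking d/dt of a(t), we find j(t) = -108·cos(3·t). Taking d/dt of j(t), we find s(t) = 324·sin(3·t). Using s(t) = 324·sin(3·t) and substituting t = pi/3, we find s = 0.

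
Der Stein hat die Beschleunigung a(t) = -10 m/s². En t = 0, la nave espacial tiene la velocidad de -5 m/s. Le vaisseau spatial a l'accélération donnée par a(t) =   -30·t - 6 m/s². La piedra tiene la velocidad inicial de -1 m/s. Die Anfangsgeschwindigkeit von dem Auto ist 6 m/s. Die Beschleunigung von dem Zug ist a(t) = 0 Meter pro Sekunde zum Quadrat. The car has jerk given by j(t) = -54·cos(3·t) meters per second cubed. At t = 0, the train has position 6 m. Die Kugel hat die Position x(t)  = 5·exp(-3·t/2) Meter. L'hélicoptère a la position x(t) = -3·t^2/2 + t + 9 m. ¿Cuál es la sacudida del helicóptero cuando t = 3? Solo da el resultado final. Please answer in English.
The answer is 0.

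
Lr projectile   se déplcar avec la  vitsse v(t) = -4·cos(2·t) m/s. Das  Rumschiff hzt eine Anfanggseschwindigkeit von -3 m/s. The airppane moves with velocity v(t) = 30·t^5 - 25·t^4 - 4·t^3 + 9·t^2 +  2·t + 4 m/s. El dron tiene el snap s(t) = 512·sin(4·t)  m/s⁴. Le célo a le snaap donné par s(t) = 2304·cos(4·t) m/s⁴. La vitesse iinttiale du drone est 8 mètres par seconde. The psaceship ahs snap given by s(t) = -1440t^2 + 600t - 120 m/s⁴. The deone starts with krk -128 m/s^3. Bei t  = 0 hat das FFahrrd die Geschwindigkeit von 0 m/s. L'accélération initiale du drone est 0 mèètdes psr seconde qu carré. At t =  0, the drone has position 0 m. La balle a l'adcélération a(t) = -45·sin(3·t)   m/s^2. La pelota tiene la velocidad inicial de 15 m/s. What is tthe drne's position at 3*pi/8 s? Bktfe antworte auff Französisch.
Pour résoudre ceci, nous devons prendre 4 primitives de notre équation du snap s(t) = 512·sin(4·t). En prenant ∫s(t)dt et en appliquant j(0) = -128, nous trouvons j(t) = -128·cos(4·t). En prenant ∫j(t)dt et en appliquant a(0) = 0, nous trouvons a(t) = -32·sin(4·t). L'intégrale de l'accélération est la vitesse. En utilisant v(0) = 8, nous obtenons v(t) = 8·cos(4·t). La primitive de la vitesse est la position. En utilisant x(0) = 0, nous obtenons x(t) = 2·sin(4·t). Nous avons la position x(t) = 2·sin(4·t). En substituant t = 3*pi/8: x(3*pi/8) = -2.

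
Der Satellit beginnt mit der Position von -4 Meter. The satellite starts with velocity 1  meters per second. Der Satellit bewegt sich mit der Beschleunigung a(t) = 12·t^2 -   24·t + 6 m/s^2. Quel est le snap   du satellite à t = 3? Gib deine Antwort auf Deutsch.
Um dies zu lösen, müssen wir 2 Ableitungen unserer Gleichung für die Beschleunigung a(t) = 12·t^2 - 24·t + 6 nehmen. Mit d/dt von a(t) finden wir j(t) = 24·t - 24. Durch Ableiten von dem Ruck erhalten wir den Snap: s(t) = 24. Wir haben den Snap s(t) = 24. Durch Einsetzen von t = 3: s(3) = 24.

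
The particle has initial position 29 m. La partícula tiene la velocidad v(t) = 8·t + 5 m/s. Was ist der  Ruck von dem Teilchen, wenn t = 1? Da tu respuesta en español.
Partiendo de la velocidad v(t) = 8·t + 5, tomamos 2 derivadas. Derivando la velocidad, obtenemos la aceleración: a(t) = 8. Derivando la aceleración, obtenemos la sacudida: j(t) = 0. Tenemos la sacudida j(t) = 0. Sustituyendo t = 1: j(1) = 0.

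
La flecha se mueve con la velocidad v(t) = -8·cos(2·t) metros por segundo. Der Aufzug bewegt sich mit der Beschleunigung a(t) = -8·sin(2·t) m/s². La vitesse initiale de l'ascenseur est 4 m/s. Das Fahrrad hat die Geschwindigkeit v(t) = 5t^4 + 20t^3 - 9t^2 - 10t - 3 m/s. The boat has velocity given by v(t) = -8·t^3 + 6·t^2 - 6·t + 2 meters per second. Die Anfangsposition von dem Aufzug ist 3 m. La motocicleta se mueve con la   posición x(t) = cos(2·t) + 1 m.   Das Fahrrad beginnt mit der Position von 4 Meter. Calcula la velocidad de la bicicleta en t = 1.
De la ecuación de la velocidad v(t) = 5·t^4 + 20·t^3 - 9·t^2 - 10·t - 3, sustituimos t = 1 para obtener v = 3.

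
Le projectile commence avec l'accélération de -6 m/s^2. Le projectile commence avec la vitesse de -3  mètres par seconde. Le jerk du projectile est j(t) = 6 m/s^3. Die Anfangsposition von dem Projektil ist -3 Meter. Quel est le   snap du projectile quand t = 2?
Pour résoudre ceci, nous devons prendre 1 dérivée de notre équation du jerk j(t) = 6. En dérivant le jerk, nous obtenons le snap: s(t) = 0. De l'équation du snap s(t) = 0, nous substituons t = 2 pour obtenir s = 0.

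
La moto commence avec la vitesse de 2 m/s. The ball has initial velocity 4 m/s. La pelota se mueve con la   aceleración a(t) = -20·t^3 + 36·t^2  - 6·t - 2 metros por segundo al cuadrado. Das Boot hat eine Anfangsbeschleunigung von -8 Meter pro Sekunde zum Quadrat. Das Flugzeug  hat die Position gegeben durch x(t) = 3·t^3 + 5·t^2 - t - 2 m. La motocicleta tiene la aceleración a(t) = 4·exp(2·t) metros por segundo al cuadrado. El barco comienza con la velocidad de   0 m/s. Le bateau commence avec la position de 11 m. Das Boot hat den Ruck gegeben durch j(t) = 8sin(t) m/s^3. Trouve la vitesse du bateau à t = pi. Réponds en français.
Nous devons intégrer notre équation du jerk j(t) = 8·sin(t) 2 fois. La primitive du jerk, avec a(0) = -8, donne l'accélération: a(t) = -8·cos(t). En intégrant l'accélération et en utilisant la condition initiale v(0) = 0, nous obtenons v(t) = -8·sin(t). En utilisant v(t) = -8·sin(t) et en substituant t = pi, nous trouvons v = 0.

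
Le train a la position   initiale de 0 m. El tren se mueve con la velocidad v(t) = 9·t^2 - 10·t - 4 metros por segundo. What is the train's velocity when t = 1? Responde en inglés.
From the given velocity equation v(t) = 9·t^2 - 10·t - 4, we substitute t = 1 to get v = -5.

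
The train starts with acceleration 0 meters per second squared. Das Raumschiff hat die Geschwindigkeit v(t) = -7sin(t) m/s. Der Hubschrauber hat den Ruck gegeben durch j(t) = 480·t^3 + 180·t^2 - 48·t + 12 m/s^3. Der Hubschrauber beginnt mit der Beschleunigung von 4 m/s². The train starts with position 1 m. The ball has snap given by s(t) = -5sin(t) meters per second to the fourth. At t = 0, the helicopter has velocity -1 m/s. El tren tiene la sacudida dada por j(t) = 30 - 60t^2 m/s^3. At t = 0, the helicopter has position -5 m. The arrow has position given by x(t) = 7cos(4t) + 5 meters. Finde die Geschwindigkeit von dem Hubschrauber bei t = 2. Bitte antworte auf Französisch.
Nous devons intégrer notre équation du jerk j(t) = 480·t^3 + 180·t^2 - 48·t + 12 2 fois. En intégrant le jerk et en utilisant la condition initiale a(0) = 4, nous obtenons a(t) = 120·t^4 + 60·t^3 - 24·t^2 + 12·t + 4. En prenant ∫a(t)dt et en appliquant v(0) = -1, nous trouvons v(t) = 24·t^5 + 15·t^4 - 8·t^3 + 6·t^2 + 4·t - 1. Nous avons la vitesse v(t) = 24·t^5 + 15·t^4 - 8·t^3 + 6·t^2 + 4·t - 1. En substituant t = 2: v(2) = 975.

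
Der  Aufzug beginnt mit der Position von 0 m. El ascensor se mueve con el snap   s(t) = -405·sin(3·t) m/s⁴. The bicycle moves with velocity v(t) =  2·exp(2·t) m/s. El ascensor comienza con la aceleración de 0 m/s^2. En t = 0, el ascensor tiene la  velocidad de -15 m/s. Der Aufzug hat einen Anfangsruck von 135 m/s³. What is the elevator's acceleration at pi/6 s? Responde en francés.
Pour résoudre ceci, nous devons prendre 2 primitives de notre équation du snap s(t) = -405·sin(3·t). La primitive du snap est le jerk. En utilisant j(0) = 135, nous obtenons j(t) = 135·cos(3·t). L'intégrale du jerk est l'accélération. En utilisant a(0) = 0, nous obtenons a(t) = 45·sin(3·t). En utilisant a(t) = 45·sin(3·t) et en substituant t = pi/6, nous trouvons a = 45.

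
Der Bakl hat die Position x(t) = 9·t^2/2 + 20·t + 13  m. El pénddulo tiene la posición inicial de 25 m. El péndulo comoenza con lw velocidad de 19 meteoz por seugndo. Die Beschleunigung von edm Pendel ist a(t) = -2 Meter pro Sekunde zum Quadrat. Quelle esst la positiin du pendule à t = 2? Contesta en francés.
Pour résoudre ceci, nous devons prendre 2 intégrales de notre équation de l'accélération a(t) = -2. En prenant ∫a(t)dt et en appliquant v(0) = 19, nous trouvons v(t) = 19 - 2·t. L'intégrale de la vitesse, avec x(0) = 25, donne la position: x(t) = -t^2 + 19·t + 25. Nous avons la position x(t) = -t^2 + 19·t + 25. En substituant t = 2: x(2) = 59.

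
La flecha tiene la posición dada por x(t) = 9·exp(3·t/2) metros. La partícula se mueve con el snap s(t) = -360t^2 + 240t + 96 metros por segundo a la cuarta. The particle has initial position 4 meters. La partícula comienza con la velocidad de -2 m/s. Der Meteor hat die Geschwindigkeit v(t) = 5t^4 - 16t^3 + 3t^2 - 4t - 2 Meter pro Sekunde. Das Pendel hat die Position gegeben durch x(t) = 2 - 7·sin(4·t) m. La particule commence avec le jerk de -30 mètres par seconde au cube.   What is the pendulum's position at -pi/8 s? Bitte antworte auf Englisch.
From the given position equation x(t) = 2 - 7·sin(4·t), we substitute t = -pi/8 to get x = 9.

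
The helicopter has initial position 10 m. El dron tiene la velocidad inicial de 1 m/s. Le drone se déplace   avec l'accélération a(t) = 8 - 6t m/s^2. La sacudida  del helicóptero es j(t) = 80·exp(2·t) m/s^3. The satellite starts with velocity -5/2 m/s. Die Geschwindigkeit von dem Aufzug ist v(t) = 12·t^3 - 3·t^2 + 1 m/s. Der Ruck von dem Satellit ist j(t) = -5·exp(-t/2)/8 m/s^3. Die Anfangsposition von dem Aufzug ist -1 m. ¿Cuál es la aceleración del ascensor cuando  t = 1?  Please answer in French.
En partant de la vitesse v(t) = 12·t^3 - 3·t^2 + 1, nous prenons 1 dérivée. En prenant d/dt de v(t), nous trouvons a(t) = 36·t^2 - 6·t. En utilisant a(t) = 36·t^2 - 6·t et en substituant t = 1, nous trouvons a = 30.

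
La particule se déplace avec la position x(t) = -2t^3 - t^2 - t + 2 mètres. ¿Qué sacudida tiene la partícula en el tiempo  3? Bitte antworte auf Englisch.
Starting from position x(t) = -2·t^3 - t^2 - t + 2, we take 3 derivatives. The derivative of position gives velocity: v(t) = -6·t^2 - 2·t - 1. Taking d/dt of v(t), we find a(t) = -12·t - 2. Differentiating acceleration, we get jerk: j(t) = -12. Using j(t) = -12 and substituting t = 3, we find j = -12.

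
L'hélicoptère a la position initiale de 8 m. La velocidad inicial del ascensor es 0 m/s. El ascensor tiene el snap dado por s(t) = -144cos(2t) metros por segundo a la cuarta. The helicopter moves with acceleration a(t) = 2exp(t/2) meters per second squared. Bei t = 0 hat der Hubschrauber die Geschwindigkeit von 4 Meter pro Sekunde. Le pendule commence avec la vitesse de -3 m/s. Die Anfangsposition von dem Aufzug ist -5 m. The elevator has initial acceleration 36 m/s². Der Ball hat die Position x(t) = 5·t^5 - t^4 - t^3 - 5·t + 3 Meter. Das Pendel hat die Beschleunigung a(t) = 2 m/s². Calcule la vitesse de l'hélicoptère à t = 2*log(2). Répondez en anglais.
We need to integrate our acceleration equation a(t) = 2·exp(t/2) 1 time. Finding the antiderivative of a(t) and using v(0) = 4: v(t) = 4·exp(t/2). Using v(t) = 4·exp(t/2) and substituting t = 2*log(2), we find v = 8.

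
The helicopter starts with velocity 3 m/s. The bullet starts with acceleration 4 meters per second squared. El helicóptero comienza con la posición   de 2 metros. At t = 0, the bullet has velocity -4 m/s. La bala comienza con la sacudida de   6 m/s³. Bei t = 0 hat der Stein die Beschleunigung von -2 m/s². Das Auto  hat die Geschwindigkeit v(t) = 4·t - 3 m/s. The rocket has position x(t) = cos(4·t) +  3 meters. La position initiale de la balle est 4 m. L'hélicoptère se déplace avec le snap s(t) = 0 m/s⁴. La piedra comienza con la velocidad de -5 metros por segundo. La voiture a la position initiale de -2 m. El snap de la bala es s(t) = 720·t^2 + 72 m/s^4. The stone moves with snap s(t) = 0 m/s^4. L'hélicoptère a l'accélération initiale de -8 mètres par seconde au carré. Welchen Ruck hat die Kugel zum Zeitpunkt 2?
Wir müssen unsere Gleichung für den Snap s(t) = 720·t^2 + 72 1-mal integrieren. Durch Integration von dem Snap und Verwendung der Anfangsbedingung j(0) = 6, erhalten wir j(t) = 240·t^3 + 72·t + 6. Wir haben den Ruck j(t) = 240·t^3 + 72·t + 6. Durch Einsetzen von t = 2: j(2) = 2070.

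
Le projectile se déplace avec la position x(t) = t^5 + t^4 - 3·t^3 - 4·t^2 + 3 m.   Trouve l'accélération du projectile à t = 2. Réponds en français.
Nous devons dériver notre équation de la position x(t) = t^5 + t^4 - 3·t^3 - 4·t^2 + 3 2 fois. La dérivée de la position donne la vitesse: v(t) = 5·t^4 + 4·t^3 - 9·t^2 - 8·t. En prenant d/dt de v(t), nous trouvons a(t) = 20·t^3 + 12·t^2 - 18·t - 8. Nous avons l'accélération a(t) = 20·t^3 + 12·t^2 - 18·t - 8. En substituant t = 2: a(2) = 164.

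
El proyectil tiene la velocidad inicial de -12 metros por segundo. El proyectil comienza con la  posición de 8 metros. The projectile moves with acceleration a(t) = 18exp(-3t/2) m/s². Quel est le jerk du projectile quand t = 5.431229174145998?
Nous devons dériver notre équation de l'accélération a(t) = 18·exp(-3·t/2) 1 fois. En dérivant l'accélération, nous obtenons le jerk: j(t) = -27·exp(-3·t/2). De l'équation du jerk j(t) = -27·exp(-3·t/2), nous substituons t = 5.431229174145998 pour obtenir j = -0.00782049916035448.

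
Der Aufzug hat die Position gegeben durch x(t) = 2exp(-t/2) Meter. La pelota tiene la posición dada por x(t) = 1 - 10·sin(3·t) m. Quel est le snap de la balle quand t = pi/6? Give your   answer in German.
Ausgehend von der Position x(t) = 1 - 10·sin(3·t), nehmen wir 4 Ableitungen. Mit d/dt von x(t) finden wir v(t) = -30·cos(3·t). Mit d/dt von v(t) finden wir a(t) = 90·sin(3·t). Die Ableitung von der Beschleunigung ergibt den Ruck: j(t) = 270·cos(3·t). Die Ableitung von dem Ruck ergibt den Snap: s(t) = -810·sin(3·t). Wir haben den Snap s(t) = -810·sin(3·t). Durch Einsetzen von t = pi/6: s(pi/6) = -810.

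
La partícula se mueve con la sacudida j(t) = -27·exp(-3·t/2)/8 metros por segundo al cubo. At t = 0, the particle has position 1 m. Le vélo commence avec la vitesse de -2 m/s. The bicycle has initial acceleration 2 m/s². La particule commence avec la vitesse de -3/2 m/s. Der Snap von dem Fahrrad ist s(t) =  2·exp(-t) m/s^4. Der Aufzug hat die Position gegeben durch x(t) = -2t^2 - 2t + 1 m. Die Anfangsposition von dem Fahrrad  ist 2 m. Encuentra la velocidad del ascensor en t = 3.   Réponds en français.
Nous devons dériver notre équation de la position x(t) = -2·t^2 - 2·t + 1 1 fois. En dérivant la position, nous obtenons la vitesse: v(t) = -4·t - 2. Nous avons la vitesse v(t) = -4·t - 2. En substituant t = 3: v(3) = -14.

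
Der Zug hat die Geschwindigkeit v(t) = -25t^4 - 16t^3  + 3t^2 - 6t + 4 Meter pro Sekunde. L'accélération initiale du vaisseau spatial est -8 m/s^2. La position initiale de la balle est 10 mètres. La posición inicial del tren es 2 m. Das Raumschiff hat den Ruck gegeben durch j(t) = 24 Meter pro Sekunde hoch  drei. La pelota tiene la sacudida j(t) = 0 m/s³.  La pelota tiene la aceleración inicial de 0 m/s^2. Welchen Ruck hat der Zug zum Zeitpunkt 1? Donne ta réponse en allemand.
Um dies zu lösen, müssen wir 2 Ableitungen unserer Gleichung für die Geschwindigkeit v(t) = -25·t^4 - 16·t^3 + 3·t^2 - 6·t + 4 nehmen. Die Ableitung von der Geschwindigkeit ergibt die Beschleunigung: a(t) = -100·t^3 - 48·t^2 + 6·t - 6. Mit d/dt von a(t) finden wir j(t) = -300·t^2 - 96·t + 6. Aus der Gleichung für den Ruck j(t) = -300·t^2 - 96·t + 6, setzen wir t = 1 ein und erhalten j = -390.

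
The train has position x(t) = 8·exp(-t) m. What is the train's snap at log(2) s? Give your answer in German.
Wir müssen unsere Gleichung für die Position x(t) = 8·exp(-t) 4-mal ableiten. Die Ableitung von der Position ergibt die Geschwindigkeit: v(t) = -8·exp(-t). Die Ableitung von der Geschwindigkeit ergibt die Beschleunigung: a(t) = 8·exp(-t). Mit d/dt von a(t) finden wir j(t) = -8·exp(-t). Die Ableitung von dem Ruck ergibt den Snap: s(t) = 8·exp(-t). Aus der Gleichung für den Snap s(t) = 8·exp(-t), setzen wir t = log(2) ein und erhalten s = 4.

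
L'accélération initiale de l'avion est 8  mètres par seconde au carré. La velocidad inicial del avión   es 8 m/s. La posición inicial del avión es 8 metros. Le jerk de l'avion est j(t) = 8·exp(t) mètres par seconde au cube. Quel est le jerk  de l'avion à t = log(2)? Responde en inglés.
Using j(t) = 8·exp(t) and substituting t = log(2), we find j = 16.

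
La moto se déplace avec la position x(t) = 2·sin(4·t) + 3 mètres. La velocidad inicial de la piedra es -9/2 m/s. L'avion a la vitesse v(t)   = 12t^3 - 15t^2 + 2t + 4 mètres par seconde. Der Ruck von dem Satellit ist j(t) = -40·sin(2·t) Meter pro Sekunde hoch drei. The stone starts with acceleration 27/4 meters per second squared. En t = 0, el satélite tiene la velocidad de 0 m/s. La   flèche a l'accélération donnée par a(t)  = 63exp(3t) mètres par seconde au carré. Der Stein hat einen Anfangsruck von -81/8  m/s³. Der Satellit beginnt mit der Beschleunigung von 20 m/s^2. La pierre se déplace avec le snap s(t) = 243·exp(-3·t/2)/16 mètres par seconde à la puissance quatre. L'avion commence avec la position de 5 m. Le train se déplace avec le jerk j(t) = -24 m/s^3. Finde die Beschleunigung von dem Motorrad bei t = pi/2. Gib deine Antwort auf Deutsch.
Um dies zu lösen, müssen wir 2 Ableitungen unserer Gleichung für die Position x(t) = 2·sin(4·t) + 3 nehmen. Mit d/dt von x(t) finden wir v(t) = 8·cos(4·t). Mit d/dt von v(t) finden wir a(t) = -32·sin(4·t). Mit a(t) = -32·sin(4·t) und Einsetzen von t = pi/2, finden wir a = 0.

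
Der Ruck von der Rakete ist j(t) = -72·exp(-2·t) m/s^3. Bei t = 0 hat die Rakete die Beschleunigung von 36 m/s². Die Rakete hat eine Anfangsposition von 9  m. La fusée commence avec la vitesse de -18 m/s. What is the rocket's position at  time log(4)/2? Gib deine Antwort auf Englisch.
We must find the antiderivative of our jerk equation j(t) = -72·exp(-2·t) 3 times. Integrating jerk and using the initial condition a(0) = 36, we get a(t) = 36·exp(-2·t). The integral of acceleration is velocity. Using v(0) = -18, we get v(t) = -18·exp(-2·t). The antiderivative of velocity, with x(0) = 9, gives position: x(t) = 9·exp(-2·t). Using x(t) = 9·exp(-2·t) and substituting t = log(4)/2, we find x = 9/4.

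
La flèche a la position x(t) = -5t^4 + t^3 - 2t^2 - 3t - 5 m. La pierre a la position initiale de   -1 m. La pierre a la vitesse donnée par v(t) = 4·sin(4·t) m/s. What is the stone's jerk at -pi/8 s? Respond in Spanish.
Partiendo de la velocidad v(t) = 4·sin(4·t), tomamos 2 derivadas. Derivando la velocidad, obtenemos la aceleración: a(t) = 16·cos(4·t). Tomando d/dt de a(t), encontramos j(t) = -64·sin(4·t). De la ecuación de la sacudida j(t) = -64·sin(4·t), sustituimos t = -pi/8 para obtener j = 64.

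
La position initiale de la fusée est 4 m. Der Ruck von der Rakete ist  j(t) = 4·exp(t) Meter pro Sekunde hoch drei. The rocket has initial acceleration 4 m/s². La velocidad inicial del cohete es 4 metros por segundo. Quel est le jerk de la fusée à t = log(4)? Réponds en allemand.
Mit j(t) = 4·exp(t) und Einsetzen von t = log(4), finden wir j = 16.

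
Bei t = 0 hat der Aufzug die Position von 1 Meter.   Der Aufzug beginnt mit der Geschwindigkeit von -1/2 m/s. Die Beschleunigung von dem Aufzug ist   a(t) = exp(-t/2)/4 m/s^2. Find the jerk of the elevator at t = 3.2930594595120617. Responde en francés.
Pour résoudre ceci, nous devons prendre 1 dérivée de notre équation de l'accélération a(t) = exp(-t/2)/4. En prenant d/dt de a(t), nous trouvons j(t) = -exp(-t/2)/8. De l'équation du jerk j(t) = -exp(-t/2)/8, nous substituons t = 3.2930594595120617 pour obtenir j = -0.0240896914312268.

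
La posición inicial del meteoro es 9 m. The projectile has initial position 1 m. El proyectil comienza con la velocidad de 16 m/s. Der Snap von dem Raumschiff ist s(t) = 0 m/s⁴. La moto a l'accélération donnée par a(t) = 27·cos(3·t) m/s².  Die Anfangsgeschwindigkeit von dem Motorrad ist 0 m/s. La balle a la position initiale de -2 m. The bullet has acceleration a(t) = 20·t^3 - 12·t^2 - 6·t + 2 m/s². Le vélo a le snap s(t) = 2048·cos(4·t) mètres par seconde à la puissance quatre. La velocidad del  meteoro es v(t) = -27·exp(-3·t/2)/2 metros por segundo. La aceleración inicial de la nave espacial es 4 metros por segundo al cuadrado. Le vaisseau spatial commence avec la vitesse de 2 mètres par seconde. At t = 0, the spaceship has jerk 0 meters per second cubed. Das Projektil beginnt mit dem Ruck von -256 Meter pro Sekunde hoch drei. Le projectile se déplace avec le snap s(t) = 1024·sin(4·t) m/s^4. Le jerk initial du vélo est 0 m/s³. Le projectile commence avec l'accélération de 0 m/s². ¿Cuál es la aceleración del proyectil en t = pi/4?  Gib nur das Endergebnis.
En t = pi/4, a = 0.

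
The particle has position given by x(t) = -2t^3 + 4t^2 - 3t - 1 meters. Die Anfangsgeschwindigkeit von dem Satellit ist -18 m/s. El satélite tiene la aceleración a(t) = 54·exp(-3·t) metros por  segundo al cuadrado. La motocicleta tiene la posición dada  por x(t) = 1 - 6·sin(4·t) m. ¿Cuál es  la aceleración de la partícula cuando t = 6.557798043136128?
Partiendo de la posición x(t) = -2·t^3 + 4·t^2 - 3·t - 1, tomamos 2 derivadas. Derivando la posición, obtenemos la velocidad: v(t) = -6·t^2 + 8·t - 3. Derivando la velocidad, obtenemos la aceleración: a(t) = 8 - 12·t. Usando a(t) = 8 - 12·t y sustituyendo t = 6.557798043136128, encontramos a = -70.6935765176335.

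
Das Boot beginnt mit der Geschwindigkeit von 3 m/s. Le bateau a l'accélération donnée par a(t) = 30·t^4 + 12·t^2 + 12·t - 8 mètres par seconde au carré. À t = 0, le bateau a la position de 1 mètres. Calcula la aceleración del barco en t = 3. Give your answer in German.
Mit a(t) = 30·t^4 + 12·t^2 + 12·t - 8 und Einsetzen von t = 3, finden wir a = 2566.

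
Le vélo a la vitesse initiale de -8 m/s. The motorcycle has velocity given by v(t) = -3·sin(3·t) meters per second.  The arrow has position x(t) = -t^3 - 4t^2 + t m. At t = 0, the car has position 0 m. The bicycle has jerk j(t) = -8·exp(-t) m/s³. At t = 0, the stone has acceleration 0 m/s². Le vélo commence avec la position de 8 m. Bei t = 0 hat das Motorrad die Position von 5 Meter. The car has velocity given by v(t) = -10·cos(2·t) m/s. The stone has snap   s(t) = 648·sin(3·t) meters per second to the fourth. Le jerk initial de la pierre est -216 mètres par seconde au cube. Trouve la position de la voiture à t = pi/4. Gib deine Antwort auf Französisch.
Nous devons trouver l'intégrale de notre équation de la vitesse v(t) = -10·cos(2·t) 1 fois. La primitive de la vitesse est la position. En utilisant x(0) = 0, nous obtenons x(t) = -5·sin(2·t). En utilisant x(t) = -5·sin(2·t) et en substituant t = pi/4, nous trouvons x = -5.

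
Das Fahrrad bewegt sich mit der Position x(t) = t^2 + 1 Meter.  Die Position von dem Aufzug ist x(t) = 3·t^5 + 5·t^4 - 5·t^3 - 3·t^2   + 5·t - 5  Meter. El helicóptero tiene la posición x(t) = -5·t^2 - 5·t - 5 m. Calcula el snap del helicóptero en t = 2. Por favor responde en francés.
Nous devons dériver notre équation de la position x(t) = -5·t^2 - 5·t - 5 4 fois. En prenant d/dt de x(t), nous trouvons v(t) = -10·t - 5. La dérivée de la vitesse donne l'accélération: a(t) = -10. En dérivant l'accélération, nous obtenons le jerk: j(t) = 0. En dérivant le jerk, nous obtenons le snap: s(t) = 0. En utilisant s(t) = 0 et en substituant t = 2, nous trouvons s = 0.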